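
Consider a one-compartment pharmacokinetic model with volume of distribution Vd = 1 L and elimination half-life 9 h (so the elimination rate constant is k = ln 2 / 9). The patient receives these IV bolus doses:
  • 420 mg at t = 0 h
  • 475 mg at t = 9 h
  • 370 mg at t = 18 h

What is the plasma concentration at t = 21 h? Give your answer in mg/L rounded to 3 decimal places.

k = ln 2 / 9 = 0.07702 per h
Dose 1 (420 mg at t=0 h): 420·exp(−0.07702·21) = 83.339 mg/L
Dose 2 (475 mg at t=9 h): 475·exp(−0.07702·12) = 188.504 mg/L
Dose 3 (370 mg at t=18 h): 370·exp(−0.07702·3) = 293.669 mg/L
C(21) = 83.339 + 188.504 + 293.669 = 565.512 mg/L

565.512 mg/L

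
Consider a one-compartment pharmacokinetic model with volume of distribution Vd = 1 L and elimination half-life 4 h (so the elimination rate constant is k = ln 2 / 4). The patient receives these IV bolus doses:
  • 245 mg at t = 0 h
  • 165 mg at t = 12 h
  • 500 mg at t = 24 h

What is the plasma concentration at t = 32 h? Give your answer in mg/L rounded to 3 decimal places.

k = ln 2 / 4 = 0.17329 per h
Dose 1 (245 mg at t=0 h): 245·exp(−0.17329·32) = 0.957 mg/L
Dose 2 (165 mg at t=12 h): 165·exp(−0.17329·20) = 5.156 mg/L
Dose 3 (500 mg at t=24 h): 500·exp(−0.17329·8) = 125.000 mg/L
C(32) = 0.957 + 5.156 + 125.000 = 131.113 mg/L

131.113 mg/L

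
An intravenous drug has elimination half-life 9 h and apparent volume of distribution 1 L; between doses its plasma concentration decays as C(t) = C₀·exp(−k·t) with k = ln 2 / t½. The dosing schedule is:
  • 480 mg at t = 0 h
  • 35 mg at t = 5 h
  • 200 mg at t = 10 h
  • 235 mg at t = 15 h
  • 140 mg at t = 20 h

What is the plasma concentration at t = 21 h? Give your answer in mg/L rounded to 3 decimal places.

468.839 mg/L

k = ln 2 / 9 = 0.07702 per h
Dose 1 (480 mg at t=0 h): 480·exp(−0.07702·21) = 95.244 mg/L
Dose 2 (35 mg at t=5 h): 35·exp(−0.07702·16) = 10.207 mg/L
Dose 3 (200 mg at t=10 h): 200·exp(−0.07702·11) = 85.724 mg/L
Dose 4 (235 mg at t=15 h): 235·exp(−0.07702·6) = 148.041 mg/L
Dose 5 (140 mg at t=20 h): 140·exp(−0.07702·1) = 129.622 mg/L
C(21) = 95.244 + 10.207 + 85.724 + 148.041 + 129.622 = 468.839 mg/L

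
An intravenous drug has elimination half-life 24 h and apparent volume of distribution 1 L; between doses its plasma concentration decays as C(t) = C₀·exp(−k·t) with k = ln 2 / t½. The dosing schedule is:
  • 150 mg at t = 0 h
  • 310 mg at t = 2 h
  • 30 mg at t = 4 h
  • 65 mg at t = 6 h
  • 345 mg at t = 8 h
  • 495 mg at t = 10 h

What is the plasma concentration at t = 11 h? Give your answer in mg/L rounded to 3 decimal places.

1226.260 mg/L

k = ln 2 / 24 = 0.02888 per h
Dose 1 (150 mg at t=0 h): 150·exp(−0.02888·11) = 109.174 mg/L
Dose 2 (310 mg at t=2 h): 310·exp(−0.02888·9) = 239.043 mg/L
Dose 3 (30 mg at t=4 h): 30·exp(−0.02888·7) = 24.509 mg/L
Dose 4 (65 mg at t=6 h): 65·exp(−0.02888·5) = 56.260 mg/L
Dose 5 (345 mg at t=8 h): 345·exp(−0.02888·3) = 316.366 mg/L
Dose 6 (495 mg at t=10 h): 495·exp(−0.02888·1) = 480.908 mg/L
C(11) = 109.174 + 239.043 + 24.509 + 56.260 + 316.366 + 480.908 = 1226.260 mg/L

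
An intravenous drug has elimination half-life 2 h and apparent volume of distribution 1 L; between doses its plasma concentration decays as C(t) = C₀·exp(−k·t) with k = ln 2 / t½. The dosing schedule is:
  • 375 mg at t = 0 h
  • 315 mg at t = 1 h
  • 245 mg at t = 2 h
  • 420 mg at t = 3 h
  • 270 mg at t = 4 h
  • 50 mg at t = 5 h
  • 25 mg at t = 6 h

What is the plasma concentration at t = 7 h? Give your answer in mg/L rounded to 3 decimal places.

k = ln 2 / 2 = 0.34657 per h
Dose 1 (375 mg at t=0 h): 375·exp(−0.34657·7) = 33.146 mg/L
Dose 2 (315 mg at t=1 h): 315·exp(−0.34657·6) = 39.375 mg/L
Dose 3 (245 mg at t=2 h): 245·exp(−0.34657·5) = 43.310 mg/L
Dose 4 (420 mg at t=3 h): 420·exp(−0.34657·4) = 105.000 mg/L
Dose 5 (270 mg at t=4 h): 270·exp(−0.34657·3) = 95.459 mg/L
Dose 6 (50 mg at t=5 h): 50·exp(−0.34657·2) = 25.000 mg/L
Dose 7 (25 mg at t=6 h): 25·exp(−0.34657·1) = 17.678 mg/L
C(7) = 33.146 + 39.375 + 43.310 + 105.000 + 95.459 + 25.000 + 17.678 = 358.968 mg/L

358.968 mg/L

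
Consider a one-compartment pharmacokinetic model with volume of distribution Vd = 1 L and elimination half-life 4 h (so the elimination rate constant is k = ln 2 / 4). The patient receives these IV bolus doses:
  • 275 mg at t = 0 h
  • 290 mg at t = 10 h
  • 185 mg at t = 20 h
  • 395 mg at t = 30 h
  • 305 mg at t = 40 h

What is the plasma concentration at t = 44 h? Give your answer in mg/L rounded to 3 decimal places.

191.239 mg/L

k = ln 2 / 4 = 0.17329 per h
Dose 1 (275 mg at t=0 h): 275·exp(−0.17329·44) = 0.134 mg/L
Dose 2 (290 mg at t=10 h): 290·exp(−0.17329·34) = 0.801 mg/L
Dose 3 (185 mg at t=20 h): 185·exp(−0.17329·24) = 2.891 mg/L
Dose 4 (395 mg at t=30 h): 395·exp(−0.17329·14) = 34.913 mg/L
Dose 5 (305 mg at t=40 h): 305·exp(−0.17329·4) = 152.500 mg/L
C(44) = 0.134 + 0.801 + 2.891 + 34.913 + 152.500 = 191.239 mg/L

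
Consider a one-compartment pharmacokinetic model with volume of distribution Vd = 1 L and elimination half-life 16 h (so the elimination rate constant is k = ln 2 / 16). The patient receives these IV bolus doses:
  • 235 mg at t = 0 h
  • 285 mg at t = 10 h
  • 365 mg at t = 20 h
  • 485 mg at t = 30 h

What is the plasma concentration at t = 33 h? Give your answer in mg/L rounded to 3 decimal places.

k = ln 2 / 16 = 0.04332 per h
Dose 1 (235 mg at t=0 h): 235·exp(−0.04332·33) = 56.259 mg/L
Dose 2 (285 mg at t=10 h): 285·exp(−0.04332·23) = 105.224 mg/L
Dose 3 (365 mg at t=20 h): 365·exp(−0.04332·13) = 207.829 mg/L
Dose 4 (485 mg at t=30 h): 485·exp(−0.04332·3) = 425.891 mg/L
C(33) = 56.259 + 105.224 + 207.829 + 425.891 = 795.203 mg/L

795.203 mg/L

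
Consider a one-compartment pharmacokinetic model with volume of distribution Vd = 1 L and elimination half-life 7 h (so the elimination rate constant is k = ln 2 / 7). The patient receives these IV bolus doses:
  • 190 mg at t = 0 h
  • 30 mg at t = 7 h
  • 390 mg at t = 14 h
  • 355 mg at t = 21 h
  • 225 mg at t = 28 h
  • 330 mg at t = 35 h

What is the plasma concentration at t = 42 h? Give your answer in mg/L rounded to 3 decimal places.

293.906 mg/L

k = ln 2 / 7 = 0.09902 per h
Dose 1 (190 mg at t=0 h): 190·exp(−0.09902·42) = 2.969 mg/L
Dose 2 (30 mg at t=7 h): 30·exp(−0.09902·35) = 0.938 mg/L
Dose 3 (390 mg at t=14 h): 390·exp(−0.09902·28) = 24.375 mg/L
Dose 4 (355 mg at t=21 h): 355·exp(−0.09902·21) = 44.375 mg/L
Dose 5 (225 mg at t=28 h): 225·exp(−0.09902·14) = 56.250 mg/L
Dose 6 (330 mg at t=35 h): 330·exp(−0.09902·7) = 165.000 mg/L
C(42) = 2.969 + 0.938 + 24.375 + 44.375 + 56.250 + 165.000 = 293.906 mg/L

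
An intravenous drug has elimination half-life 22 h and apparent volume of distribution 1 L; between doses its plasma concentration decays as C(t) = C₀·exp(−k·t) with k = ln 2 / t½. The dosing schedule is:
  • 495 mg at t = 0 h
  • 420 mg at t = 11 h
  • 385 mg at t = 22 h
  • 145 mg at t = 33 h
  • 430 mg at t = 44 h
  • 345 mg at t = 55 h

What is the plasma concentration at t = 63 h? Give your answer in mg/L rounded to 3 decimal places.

k = ln 2 / 22 = 0.03151 per h
Dose 1 (495 mg at t=0 h): 495·exp(−0.03151·63) = 68.009 mg/L
Dose 2 (420 mg at t=11 h): 420·exp(−0.03151·52) = 81.606 mg/L
Dose 3 (385 mg at t=22 h): 385·exp(−0.03151·41) = 105.791 mg/L
Dose 4 (145 mg at t=33 h): 145·exp(−0.03151·30) = 56.347 mg/L
Dose 5 (430 mg at t=44 h): 430·exp(−0.03151·19) = 236.313 mg/L
Dose 6 (345 mg at t=55 h): 345·exp(−0.03151·8) = 268.135 mg/L
C(63) = 68.009 + 81.606 + 105.791 + 56.347 + 236.313 + 268.135 = 816.202 mg/L

816.202 mg/L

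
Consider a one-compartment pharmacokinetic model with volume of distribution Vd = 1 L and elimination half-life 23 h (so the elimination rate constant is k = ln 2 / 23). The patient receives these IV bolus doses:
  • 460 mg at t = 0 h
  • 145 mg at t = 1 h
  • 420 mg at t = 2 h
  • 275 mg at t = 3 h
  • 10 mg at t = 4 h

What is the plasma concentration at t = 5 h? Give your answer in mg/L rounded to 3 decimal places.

1176.499 mg/L

k = ln 2 / 23 = 0.03014 per h
Dose 1 (460 mg at t=0 h): 460·exp(−0.03014·5) = 395.655 mg/L
Dose 2 (145 mg at t=1 h): 145·exp(−0.03014·4) = 128.533 mg/L
Dose 3 (420 mg at t=2 h): 420·exp(−0.03014·3) = 383.694 mg/L
Dose 4 (275 mg at t=3 h): 275·exp(−0.03014·2) = 258.914 mg/L
Dose 5 (10 mg at t=4 h): 10·exp(−0.03014·1) = 9.703 mg/L
C(5) = 395.655 + 128.533 + 383.694 + 258.914 + 9.703 = 1176.499 mg/L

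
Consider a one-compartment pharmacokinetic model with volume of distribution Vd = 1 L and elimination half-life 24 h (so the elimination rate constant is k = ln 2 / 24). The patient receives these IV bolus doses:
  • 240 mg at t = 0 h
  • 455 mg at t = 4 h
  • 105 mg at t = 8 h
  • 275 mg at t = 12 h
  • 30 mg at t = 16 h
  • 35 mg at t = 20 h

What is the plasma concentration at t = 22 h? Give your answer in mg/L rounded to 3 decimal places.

k = ln 2 / 24 = 0.02888 per h
Dose 1 (240 mg at t=0 h): 240·exp(−0.02888·22) = 127.136 mg/L
Dose 2 (455 mg at t=4 h): 455·exp(−0.02888·18) = 270.545 mg/L
Dose 3 (105 mg at t=8 h): 105·exp(−0.02888·14) = 70.079 mg/L
Dose 4 (275 mg at t=12 h): 275·exp(−0.02888·10) = 206.017 mg/L
Dose 5 (30 mg at t=16 h): 30·exp(−0.02888·6) = 25.227 mg/L
Dose 6 (35 mg at t=20 h): 35·exp(−0.02888·2) = 33.036 mg/L
C(22) = 127.136 + 270.545 + 70.079 + 206.017 + 25.227 + 33.036 = 732.039 mg/L

732.039 mg/L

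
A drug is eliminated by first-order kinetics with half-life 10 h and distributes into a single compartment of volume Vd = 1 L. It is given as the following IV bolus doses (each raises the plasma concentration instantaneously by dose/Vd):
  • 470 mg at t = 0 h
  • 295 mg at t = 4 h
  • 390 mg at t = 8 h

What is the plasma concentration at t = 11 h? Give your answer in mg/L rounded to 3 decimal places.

k = ln 2 / 10 = 0.06931 per h
Dose 1 (470 mg at t=0 h): 470·exp(−0.06931·11) = 219.263 mg/L
Dose 2 (295 mg at t=4 h): 295·exp(−0.06931·7) = 181.594 mg/L
Dose 3 (390 mg at t=8 h): 390·exp(−0.06931·3) = 316.778 mg/L
C(11) = 219.263 + 181.594 + 316.778 = 717.635 mg/L

717.635 mg/L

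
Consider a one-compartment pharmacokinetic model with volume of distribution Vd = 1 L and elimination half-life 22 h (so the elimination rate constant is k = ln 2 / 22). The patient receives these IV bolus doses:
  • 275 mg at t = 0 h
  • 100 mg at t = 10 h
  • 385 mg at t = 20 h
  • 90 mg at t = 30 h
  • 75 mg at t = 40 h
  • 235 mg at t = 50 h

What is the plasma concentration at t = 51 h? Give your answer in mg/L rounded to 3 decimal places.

554.777 mg/L

k = ln 2 / 22 = 0.03151 per h
Dose 1 (275 mg at t=0 h): 275·exp(−0.03151·51) = 55.143 mg/L
Dose 2 (100 mg at t=10 h): 100·exp(−0.03151·41) = 27.478 mg/L
Dose 3 (385 mg at t=20 h): 385·exp(−0.03151·31) = 144.971 mg/L
Dose 4 (90 mg at t=30 h): 90·exp(−0.03151·21) = 46.440 mg/L
Dose 5 (75 mg at t=40 h): 75·exp(−0.03151·11) = 53.033 mg/L
Dose 6 (235 mg at t=50 h): 235·exp(−0.03151·1) = 227.711 mg/L
C(51) = 55.143 + 27.478 + 144.971 + 46.440 + 53.033 + 227.711 = 554.777 mg/L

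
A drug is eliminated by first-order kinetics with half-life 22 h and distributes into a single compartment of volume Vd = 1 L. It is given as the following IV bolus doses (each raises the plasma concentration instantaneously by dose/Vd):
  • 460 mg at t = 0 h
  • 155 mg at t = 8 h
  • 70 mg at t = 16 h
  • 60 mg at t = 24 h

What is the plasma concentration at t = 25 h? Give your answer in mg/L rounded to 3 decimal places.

k = ln 2 / 22 = 0.03151 per h
Dose 1 (460 mg at t=0 h): 460·exp(−0.03151·25) = 209.256 mg/L
Dose 2 (155 mg at t=8 h): 155·exp(−0.03151·17) = 90.723 mg/L
Dose 3 (70 mg at t=16 h): 70·exp(−0.03151·9) = 52.717 mg/L
Dose 4 (60 mg at t=24 h): 60·exp(−0.03151·1) = 58.139 mg/L
C(25) = 209.256 + 90.723 + 52.717 + 58.139 = 410.835 mg/L

410.835 mg/L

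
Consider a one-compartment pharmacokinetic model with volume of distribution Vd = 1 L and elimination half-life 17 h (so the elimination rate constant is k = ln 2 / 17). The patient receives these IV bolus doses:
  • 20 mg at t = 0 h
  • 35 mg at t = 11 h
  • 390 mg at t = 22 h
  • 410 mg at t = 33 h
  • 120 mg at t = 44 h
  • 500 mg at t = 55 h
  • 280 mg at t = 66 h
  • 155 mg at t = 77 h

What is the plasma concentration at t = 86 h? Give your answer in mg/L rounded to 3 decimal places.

k = ln 2 / 17 = 0.04077 per h
Dose 1 (20 mg at t=0 h): 20·exp(−0.04077·86) = 0.600 mg/L
Dose 2 (35 mg at t=11 h): 35·exp(−0.04077·75) = 1.644 mg/L
Dose 3 (390 mg at t=22 h): 390·exp(−0.04077·64) = 28.693 mg/L
Dose 4 (410 mg at t=33 h): 410·exp(−0.04077·53) = 47.237 mg/L
Dose 5 (120 mg at t=44 h): 120·exp(−0.04077·42) = 21.650 mg/L
Dose 6 (500 mg at t=55 h): 500·exp(−0.04077·31) = 141.264 mg/L
Dose 7 (280 mg at t=66 h): 280·exp(−0.04077·20) = 123.881 mg/L
Dose 8 (155 mg at t=77 h): 155·exp(−0.04077·9) = 107.390 mg/L
C(86) = 0.600 + 1.644 + 28.693 + 47.237 + 21.650 + 141.264 + 123.881 + 107.390 = 472.359 mg/L

472.359 mg/L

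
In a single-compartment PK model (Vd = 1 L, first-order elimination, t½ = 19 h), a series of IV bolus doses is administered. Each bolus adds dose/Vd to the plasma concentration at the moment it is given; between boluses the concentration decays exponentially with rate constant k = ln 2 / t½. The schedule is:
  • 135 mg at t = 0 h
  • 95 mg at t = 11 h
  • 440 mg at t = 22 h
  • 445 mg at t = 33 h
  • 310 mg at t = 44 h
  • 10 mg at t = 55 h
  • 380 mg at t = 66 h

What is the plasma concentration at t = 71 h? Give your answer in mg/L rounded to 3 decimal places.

k = ln 2 / 19 = 0.03648 per h
Dose 1 (135 mg at t=0 h): 135·exp(−0.03648·71) = 10.126 mg/L
Dose 2 (95 mg at t=11 h): 95·exp(−0.03648·60) = 10.644 mg/L
Dose 3 (440 mg at t=22 h): 440·exp(−0.03648·49) = 73.640 mg/L
Dose 4 (445 mg at t=33 h): 445·exp(−0.03648·38) = 111.250 mg/L
Dose 5 (310 mg at t=44 h): 310·exp(−0.03648·27) = 115.766 mg/L
Dose 6 (10 mg at t=55 h): 10·exp(−0.03648·16) = 5.578 mg/L
Dose 7 (380 mg at t=66 h): 380·exp(−0.03648·5) = 316.640 mg/L
C(71) = 10.126 + 10.644 + 73.640 + 111.250 + 115.766 + 5.578 + 316.640 = 643.644 mg/L

643.644 mg/L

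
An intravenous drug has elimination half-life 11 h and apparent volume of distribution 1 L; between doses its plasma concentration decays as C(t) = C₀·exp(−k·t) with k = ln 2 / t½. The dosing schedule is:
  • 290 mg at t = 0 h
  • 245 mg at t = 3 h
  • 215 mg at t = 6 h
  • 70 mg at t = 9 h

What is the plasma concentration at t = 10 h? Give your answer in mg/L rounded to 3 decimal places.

544.871 mg/L

k = ln 2 / 11 = 0.06301 per h
Dose 1 (290 mg at t=0 h): 290·exp(−0.06301·10) = 154.431 mg/L
Dose 2 (245 mg at t=3 h): 245·exp(−0.06301·7) = 157.616 mg/L
Dose 3 (215 mg at t=6 h): 215·exp(−0.06301·4) = 167.099 mg/L
Dose 4 (70 mg at t=9 h): 70·exp(−0.06301·1) = 65.725 mg/L
C(10) = 154.431 + 157.616 + 167.099 + 65.725 = 544.871 mg/L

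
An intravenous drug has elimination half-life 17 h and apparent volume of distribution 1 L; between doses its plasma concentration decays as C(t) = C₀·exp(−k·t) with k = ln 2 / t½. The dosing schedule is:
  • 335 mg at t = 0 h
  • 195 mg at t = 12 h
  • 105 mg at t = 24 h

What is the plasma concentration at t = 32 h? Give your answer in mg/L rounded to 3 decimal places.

252.915 mg/L

k = ln 2 / 17 = 0.04077 per h
Dose 1 (335 mg at t=0 h): 335·exp(−0.04077·32) = 90.866 mg/L
Dose 2 (195 mg at t=12 h): 195·exp(−0.04077·20) = 86.274 mg/L
Dose 3 (105 mg at t=24 h): 105·exp(−0.04077·8) = 75.775 mg/L
C(32) = 90.866 + 86.274 + 75.775 = 252.915 mg/L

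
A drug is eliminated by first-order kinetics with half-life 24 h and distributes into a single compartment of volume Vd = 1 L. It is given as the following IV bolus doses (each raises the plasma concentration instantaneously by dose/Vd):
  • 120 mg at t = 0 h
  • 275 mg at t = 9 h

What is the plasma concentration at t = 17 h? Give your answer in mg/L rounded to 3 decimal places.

k = ln 2 / 24 = 0.02888 per h
Dose 1 (120 mg at t=0 h): 120·exp(−0.02888·17) = 73.443 mg/L
Dose 2 (275 mg at t=9 h): 275·exp(−0.02888·8) = 218.268 mg/L
C(17) = 73.443 + 218.268 = 291.711 mg/L

291.711 mg/L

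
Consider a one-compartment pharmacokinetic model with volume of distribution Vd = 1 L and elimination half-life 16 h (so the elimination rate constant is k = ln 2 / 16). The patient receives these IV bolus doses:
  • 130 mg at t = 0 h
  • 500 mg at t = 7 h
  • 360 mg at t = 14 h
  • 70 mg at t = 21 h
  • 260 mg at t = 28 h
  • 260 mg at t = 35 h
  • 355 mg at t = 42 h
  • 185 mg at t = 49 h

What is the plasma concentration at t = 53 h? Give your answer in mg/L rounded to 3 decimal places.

k = ln 2 / 16 = 0.04332 per h
Dose 1 (130 mg at t=0 h): 130·exp(−0.04332·53) = 13.085 mg/L
Dose 2 (500 mg at t=7 h): 500·exp(−0.04332·46) = 68.157 mg/L
Dose 3 (360 mg at t=14 h): 360·exp(−0.04332·39) = 66.457 mg/L
Dose 4 (70 mg at t=21 h): 70·exp(−0.04332·32) = 17.500 mg/L
Dose 5 (260 mg at t=28 h): 260·exp(−0.04332·25) = 88.027 mg/L
Dose 6 (260 mg at t=35 h): 260·exp(−0.04332·18) = 119.211 mg/L
Dose 7 (355 mg at t=42 h): 355·exp(−0.04332·11) = 220.430 mg/L
Dose 8 (185 mg at t=49 h): 185·exp(−0.04332·4) = 155.566 mg/L
C(53) = 13.085 + 68.157 + 66.457 + 17.500 + 88.027 + 119.211 + 220.430 + 155.566 = 748.432 mg/L

748.432 mg/L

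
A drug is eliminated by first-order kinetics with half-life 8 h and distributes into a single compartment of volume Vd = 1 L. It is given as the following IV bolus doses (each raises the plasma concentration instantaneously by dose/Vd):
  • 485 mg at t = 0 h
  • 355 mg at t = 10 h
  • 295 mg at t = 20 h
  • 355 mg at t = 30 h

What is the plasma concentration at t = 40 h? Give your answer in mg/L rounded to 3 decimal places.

242.950 mg/L

k = ln 2 / 8 = 0.08664 per h
Dose 1 (485 mg at t=0 h): 485·exp(−0.08664·40) = 15.156 mg/L
Dose 2 (355 mg at t=10 h): 355·exp(−0.08664·30) = 26.386 mg/L
Dose 3 (295 mg at t=20 h): 295·exp(−0.08664·20) = 52.149 mg/L
Dose 4 (355 mg at t=30 h): 355·exp(−0.08664·10) = 149.259 mg/L
C(40) = 15.156 + 26.386 + 52.149 + 149.259 = 242.950 mg/L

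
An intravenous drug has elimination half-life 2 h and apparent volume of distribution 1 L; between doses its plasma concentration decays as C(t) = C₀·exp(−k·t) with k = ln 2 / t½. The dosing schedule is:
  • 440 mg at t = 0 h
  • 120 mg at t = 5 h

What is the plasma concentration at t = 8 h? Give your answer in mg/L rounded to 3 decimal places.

k = ln 2 / 2 = 0.34657 per h
Dose 1 (440 mg at t=0 h): 440·exp(−0.34657·8) = 27.500 mg/L
Dose 2 (120 mg at t=5 h): 120·exp(−0.34657·3) = 42.426 mg/L
C(8) = 27.500 + 42.426 = 69.926 mg/L

69.926 mg/L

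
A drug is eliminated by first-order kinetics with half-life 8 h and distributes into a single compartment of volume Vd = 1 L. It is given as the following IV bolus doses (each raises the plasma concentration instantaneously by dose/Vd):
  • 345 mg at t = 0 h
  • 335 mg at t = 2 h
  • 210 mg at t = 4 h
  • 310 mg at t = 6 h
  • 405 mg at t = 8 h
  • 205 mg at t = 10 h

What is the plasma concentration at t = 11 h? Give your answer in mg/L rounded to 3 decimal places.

1102.411 mg/L

k = ln 2 / 8 = 0.08664 per h
Dose 1 (345 mg at t=0 h): 345·exp(−0.08664·11) = 133.016 mg/L
Dose 2 (335 mg at t=2 h): 335·exp(−0.08664·9) = 153.598 mg/L
Dose 3 (210 mg at t=4 h): 210·exp(−0.08664·7) = 114.503 mg/L
Dose 4 (310 mg at t=6 h): 310·exp(−0.08664·5) = 201.010 mg/L
Dose 5 (405 mg at t=8 h): 405·exp(−0.08664·3) = 312.298 mg/L
Dose 6 (205 mg at t=10 h): 205·exp(−0.08664·1) = 187.986 mg/L
C(11) = 133.016 + 153.598 + 114.503 + 201.010 + 312.298 + 187.986 = 1102.411 mg/L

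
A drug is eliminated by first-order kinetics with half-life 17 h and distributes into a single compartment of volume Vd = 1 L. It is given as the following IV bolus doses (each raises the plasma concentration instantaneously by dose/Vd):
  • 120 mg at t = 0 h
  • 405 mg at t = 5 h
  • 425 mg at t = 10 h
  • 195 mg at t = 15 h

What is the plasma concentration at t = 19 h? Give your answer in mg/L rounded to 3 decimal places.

k = ln 2 / 17 = 0.04077 per h
Dose 1 (120 mg at t=0 h): 120·exp(−0.04077·19) = 55.301 mg/L
Dose 2 (405 mg at t=5 h): 405·exp(−0.04077·14) = 228.848 mg/L
Dose 3 (425 mg at t=10 h): 425·exp(−0.04077·9) = 294.456 mg/L
Dose 4 (195 mg at t=15 h): 195·exp(−0.04077·4) = 165.655 mg/L
C(19) = 55.301 + 228.848 + 294.456 + 165.655 = 744.260 mg/L

744.260 mg/L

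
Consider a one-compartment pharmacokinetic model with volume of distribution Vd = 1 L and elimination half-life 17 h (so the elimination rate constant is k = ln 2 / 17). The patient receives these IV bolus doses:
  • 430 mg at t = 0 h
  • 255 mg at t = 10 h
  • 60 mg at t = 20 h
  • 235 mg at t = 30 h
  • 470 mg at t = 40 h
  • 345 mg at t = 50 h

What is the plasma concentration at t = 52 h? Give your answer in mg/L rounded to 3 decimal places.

815.838 mg/L

k = ln 2 / 17 = 0.04077 per h
Dose 1 (430 mg at t=0 h): 430·exp(−0.04077·52) = 51.603 mg/L
Dose 2 (255 mg at t=10 h): 255·exp(−0.04077·42) = 46.006 mg/L
Dose 3 (60 mg at t=20 h): 60·exp(−0.04077·32) = 16.274 mg/L
Dose 4 (235 mg at t=30 h): 235·exp(−0.04077·22) = 95.830 mg/L
Dose 5 (470 mg at t=40 h): 470·exp(−0.04077·12) = 288.142 mg/L
Dose 6 (345 mg at t=50 h): 345·exp(−0.04077·2) = 317.983 mg/L
C(52) = 51.603 + 46.006 + 16.274 + 95.830 + 288.142 + 317.983 = 815.838 mg/L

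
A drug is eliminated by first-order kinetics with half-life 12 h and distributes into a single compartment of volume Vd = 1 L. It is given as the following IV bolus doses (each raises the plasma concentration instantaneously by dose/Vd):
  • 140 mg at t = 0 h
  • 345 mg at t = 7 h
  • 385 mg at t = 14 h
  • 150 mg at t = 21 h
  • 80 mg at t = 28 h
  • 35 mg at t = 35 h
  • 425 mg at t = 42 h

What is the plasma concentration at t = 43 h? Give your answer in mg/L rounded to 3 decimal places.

625.834 mg/L

k = ln 2 / 12 = 0.05776 per h
Dose 1 (140 mg at t=0 h): 140·exp(−0.05776·43) = 11.680 mg/L
Dose 2 (345 mg at t=7 h): 345·exp(−0.05776·36) = 43.125 mg/L
Dose 3 (385 mg at t=14 h): 385·exp(−0.05776·29) = 72.106 mg/L
Dose 4 (150 mg at t=21 h): 150·exp(−0.05776·22) = 42.092 mg/L
Dose 5 (80 mg at t=28 h): 80·exp(−0.05776·15) = 33.636 mg/L
Dose 6 (35 mg at t=35 h): 35·exp(−0.05776·8) = 22.049 mg/L
Dose 7 (425 mg at t=42 h): 425·exp(−0.05776·1) = 401.147 mg/L
C(43) = 11.680 + 43.125 + 72.106 + 42.092 + 33.636 + 22.049 + 401.147 = 625.834 mg/L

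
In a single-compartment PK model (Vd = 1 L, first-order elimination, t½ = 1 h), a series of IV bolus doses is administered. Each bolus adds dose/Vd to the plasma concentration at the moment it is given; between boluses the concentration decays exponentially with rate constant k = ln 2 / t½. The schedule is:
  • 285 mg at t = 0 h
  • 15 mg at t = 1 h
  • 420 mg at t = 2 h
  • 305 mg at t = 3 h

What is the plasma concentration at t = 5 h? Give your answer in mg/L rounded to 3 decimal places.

138.594 mg/L

k = ln 2 / 1 = 0.69315 per h
Dose 1 (285 mg at t=0 h): 285·exp(−0.69315·5) = 8.906 mg/L
Dose 2 (15 mg at t=1 h): 15·exp(−0.69315·4) = 0.938 mg/L
Dose 3 (420 mg at t=2 h): 420·exp(−0.69315·3) = 52.500 mg/L
Dose 4 (305 mg at t=3 h): 305·exp(−0.69315·2) = 76.250 mg/L
C(5) = 8.906 + 0.938 + 52.500 + 76.250 = 138.594 mg/L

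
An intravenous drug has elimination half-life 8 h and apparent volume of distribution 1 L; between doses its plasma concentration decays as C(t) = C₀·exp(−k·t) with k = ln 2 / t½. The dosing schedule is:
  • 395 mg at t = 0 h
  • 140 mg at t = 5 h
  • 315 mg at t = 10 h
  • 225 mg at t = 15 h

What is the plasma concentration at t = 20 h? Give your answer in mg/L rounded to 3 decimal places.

386.330 mg/L

k = ln 2 / 8 = 0.08664 per h
Dose 1 (395 mg at t=0 h): 395·exp(−0.08664·20) = 69.827 mg/L
Dose 2 (140 mg at t=5 h): 140·exp(−0.08664·15) = 38.168 mg/L
Dose 3 (315 mg at t=10 h): 315·exp(−0.08664·10) = 132.441 mg/L
Dose 4 (225 mg at t=15 h): 225·exp(−0.08664·5) = 145.894 mg/L
C(20) = 69.827 + 38.168 + 132.441 + 145.894 = 386.330 mg/L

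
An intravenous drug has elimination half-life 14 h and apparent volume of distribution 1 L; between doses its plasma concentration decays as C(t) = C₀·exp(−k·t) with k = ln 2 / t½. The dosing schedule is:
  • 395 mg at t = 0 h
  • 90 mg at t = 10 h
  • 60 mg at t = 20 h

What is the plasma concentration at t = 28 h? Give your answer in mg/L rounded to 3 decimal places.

k = ln 2 / 14 = 0.04951 per h
Dose 1 (395 mg at t=0 h): 395·exp(−0.04951·28) = 98.750 mg/L
Dose 2 (90 mg at t=10 h): 90·exp(−0.04951·18) = 36.915 mg/L
Dose 3 (60 mg at t=20 h): 60·exp(−0.04951·8) = 40.377 mg/L
C(28) = 98.750 + 36.915 + 40.377 = 176.042 mg/L

176.042 mg/L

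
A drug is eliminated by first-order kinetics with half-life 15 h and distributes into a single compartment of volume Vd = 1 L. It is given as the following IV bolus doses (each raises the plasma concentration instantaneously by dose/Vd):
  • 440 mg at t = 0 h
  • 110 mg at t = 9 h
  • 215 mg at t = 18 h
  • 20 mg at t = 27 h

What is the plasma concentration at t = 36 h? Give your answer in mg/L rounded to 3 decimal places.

k = ln 2 / 15 = 0.04621 per h
Dose 1 (440 mg at t=0 h): 440·exp(−0.04621·36) = 83.364 mg/L
Dose 2 (110 mg at t=9 h): 110·exp(−0.04621·27) = 31.589 mg/L
Dose 3 (215 mg at t=18 h): 215·exp(−0.04621·18) = 93.584 mg/L
Dose 4 (20 mg at t=27 h): 20·exp(−0.04621·9) = 13.195 mg/L
C(36) = 83.364 + 31.589 + 93.584 + 13.195 = 221.733 mg/L

221.733 mg/L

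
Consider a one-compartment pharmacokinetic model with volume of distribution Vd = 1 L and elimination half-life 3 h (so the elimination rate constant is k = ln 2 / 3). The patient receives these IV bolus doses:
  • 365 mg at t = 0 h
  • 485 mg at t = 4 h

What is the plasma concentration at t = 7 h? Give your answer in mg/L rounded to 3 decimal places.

314.925 mg/L

k = ln 2 / 3 = 0.23105 per h
Dose 1 (365 mg at t=0 h): 365·exp(−0.23105·7) = 72.425 mg/L
Dose 2 (485 mg at t=4 h): 485·exp(−0.23105·3) = 242.500 mg/L
C(7) = 72.425 + 242.500 = 314.925 mg/L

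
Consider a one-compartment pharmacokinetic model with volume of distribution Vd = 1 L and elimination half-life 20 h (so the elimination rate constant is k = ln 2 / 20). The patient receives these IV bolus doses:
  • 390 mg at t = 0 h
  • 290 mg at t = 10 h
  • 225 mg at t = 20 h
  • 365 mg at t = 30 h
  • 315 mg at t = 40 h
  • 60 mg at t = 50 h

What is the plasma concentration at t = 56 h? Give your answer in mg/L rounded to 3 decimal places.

k = ln 2 / 20 = 0.03466 per h
Dose 1 (390 mg at t=0 h): 390·exp(−0.03466·56) = 55.999 mg/L
Dose 2 (290 mg at t=10 h): 290·exp(−0.03466·46) = 58.888 mg/L
Dose 3 (225 mg at t=20 h): 225·exp(−0.03466·36) = 64.614 mg/L
Dose 4 (365 mg at t=30 h): 365·exp(−0.03466·26) = 148.236 mg/L
Dose 5 (315 mg at t=40 h): 315·exp(−0.03466·16) = 180.920 mg/L
Dose 6 (60 mg at t=50 h): 60·exp(−0.03466·6) = 48.735 mg/L
C(56) = 55.999 + 58.888 + 64.614 + 148.236 + 180.920 + 48.735 = 557.393 mg/L

557.393 mg/L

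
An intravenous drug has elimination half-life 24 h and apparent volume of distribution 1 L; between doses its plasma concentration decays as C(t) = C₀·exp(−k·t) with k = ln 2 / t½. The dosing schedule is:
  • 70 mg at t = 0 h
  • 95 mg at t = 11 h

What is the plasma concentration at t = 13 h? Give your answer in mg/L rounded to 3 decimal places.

k = ln 2 / 24 = 0.02888 per h
Dose 1 (70 mg at t=0 h): 70·exp(−0.02888·13) = 48.088 mg/L
Dose 2 (95 mg at t=11 h): 95·exp(−0.02888·2) = 89.668 mg/L
C(13) = 48.088 + 89.668 = 137.756 mg/L

137.756 mg/L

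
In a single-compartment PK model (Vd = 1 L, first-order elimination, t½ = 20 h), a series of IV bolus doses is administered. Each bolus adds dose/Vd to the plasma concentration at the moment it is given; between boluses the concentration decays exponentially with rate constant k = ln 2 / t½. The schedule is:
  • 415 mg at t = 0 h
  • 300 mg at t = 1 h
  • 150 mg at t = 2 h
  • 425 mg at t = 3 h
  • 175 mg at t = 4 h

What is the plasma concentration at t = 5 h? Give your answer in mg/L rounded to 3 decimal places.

k = ln 2 / 20 = 0.03466 per h
Dose 1 (415 mg at t=0 h): 415·exp(−0.03466·5) = 348.972 mg/L
Dose 2 (300 mg at t=1 h): 300·exp(−0.03466·4) = 261.165 mg/L
Dose 3 (150 mg at t=2 h): 150·exp(−0.03466·3) = 135.188 mg/L
Dose 4 (425 mg at t=3 h): 425·exp(−0.03466·2) = 396.539 mg/L
Dose 5 (175 mg at t=4 h): 175·exp(−0.03466·1) = 169.039 mg/L
C(5) = 348.972 + 261.165 + 135.188 + 396.539 + 169.039 = 1310.903 mg/L

1310.903 mg/L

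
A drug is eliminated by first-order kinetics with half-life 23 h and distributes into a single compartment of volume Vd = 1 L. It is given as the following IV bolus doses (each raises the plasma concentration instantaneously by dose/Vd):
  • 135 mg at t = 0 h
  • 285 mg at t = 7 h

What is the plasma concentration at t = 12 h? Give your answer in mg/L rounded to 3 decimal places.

339.166 mg/L

k = ln 2 / 23 = 0.03014 per h
Dose 1 (135 mg at t=0 h): 135·exp(−0.03014·12) = 94.032 mg/L
Dose 2 (285 mg at t=7 h): 285·exp(−0.03014·5) = 245.134 mg/L
C(12) = 94.032 + 245.134 = 339.166 mg/L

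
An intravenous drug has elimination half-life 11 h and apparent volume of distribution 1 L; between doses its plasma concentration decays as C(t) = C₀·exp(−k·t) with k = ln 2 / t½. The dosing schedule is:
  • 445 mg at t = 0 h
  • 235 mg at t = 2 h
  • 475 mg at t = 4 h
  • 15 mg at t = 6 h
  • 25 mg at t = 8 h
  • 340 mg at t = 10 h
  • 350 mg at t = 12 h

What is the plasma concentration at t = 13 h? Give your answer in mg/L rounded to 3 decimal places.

k = ln 2 / 11 = 0.06301 per h
Dose 1 (445 mg at t=0 h): 445·exp(−0.06301·13) = 196.154 mg/L
Dose 2 (235 mg at t=2 h): 235·exp(−0.06301·11) = 117.500 mg/L
Dose 3 (475 mg at t=4 h): 475·exp(−0.06301·9) = 269.399 mg/L
Dose 4 (15 mg at t=6 h): 15·exp(−0.06301·7) = 9.650 mg/L
Dose 5 (25 mg at t=8 h): 25·exp(−0.06301·5) = 18.244 mg/L
Dose 6 (340 mg at t=10 h): 340·exp(−0.06301·3) = 281.436 mg/L
Dose 7 (350 mg at t=12 h): 350·exp(−0.06301·1) = 328.626 mg/L
C(13) = 196.154 + 117.500 + 269.399 + 9.650 + 18.244 + 281.436 + 328.626 = 1221.009 mg/L

1221.009 mg/L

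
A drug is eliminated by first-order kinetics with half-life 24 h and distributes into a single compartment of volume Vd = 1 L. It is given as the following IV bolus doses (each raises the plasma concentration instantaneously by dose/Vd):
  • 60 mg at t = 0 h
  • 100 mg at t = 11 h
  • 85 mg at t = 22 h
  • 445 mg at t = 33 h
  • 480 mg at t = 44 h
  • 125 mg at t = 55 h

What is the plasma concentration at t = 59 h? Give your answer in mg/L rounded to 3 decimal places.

697.730 mg/L

k = ln 2 / 24 = 0.02888 per h
Dose 1 (60 mg at t=0 h): 60·exp(−0.02888·59) = 10.917 mg/L
Dose 2 (100 mg at t=11 h): 100·exp(−0.02888·48) = 25.000 mg/L
Dose 3 (85 mg at t=22 h): 85·exp(−0.02888·37) = 29.197 mg/L
Dose 4 (445 mg at t=33 h): 445·exp(−0.02888·26) = 210.012 mg/L
Dose 5 (480 mg at t=44 h): 480·exp(−0.02888·15) = 311.241 mg/L
Dose 6 (125 mg at t=55 h): 125·exp(−0.02888·4) = 111.362 mg/L
C(59) = 10.917 + 25.000 + 29.197 + 210.012 + 311.241 + 111.362 = 697.730 mg/L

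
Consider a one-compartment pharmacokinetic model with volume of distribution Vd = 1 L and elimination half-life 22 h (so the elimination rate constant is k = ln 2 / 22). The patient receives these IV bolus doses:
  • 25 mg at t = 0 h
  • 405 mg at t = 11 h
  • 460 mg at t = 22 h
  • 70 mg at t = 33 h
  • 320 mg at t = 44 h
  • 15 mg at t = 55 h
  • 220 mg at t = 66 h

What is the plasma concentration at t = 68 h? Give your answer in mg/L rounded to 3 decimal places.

k = ln 2 / 22 = 0.03151 per h
Dose 1 (25 mg at t=0 h): 25·exp(−0.03151·68) = 2.934 mg/L
Dose 2 (405 mg at t=11 h): 405·exp(−0.03151·57) = 67.222 mg/L
Dose 3 (460 mg at t=22 h): 460·exp(−0.03151·46) = 107.977 mg/L
Dose 4 (70 mg at t=33 h): 70·exp(−0.03151·35) = 23.237 mg/L
Dose 5 (320 mg at t=44 h): 320·exp(−0.03151·24) = 150.229 mg/L
Dose 6 (15 mg at t=55 h): 15·exp(−0.03151·13) = 9.959 mg/L
Dose 7 (220 mg at t=66 h): 220·exp(−0.03151·2) = 206.565 mg/L
C(68) = 2.934 + 67.222 + 107.977 + 23.237 + 150.229 + 9.959 + 206.565 = 568.124 mg/L

568.124 mg/L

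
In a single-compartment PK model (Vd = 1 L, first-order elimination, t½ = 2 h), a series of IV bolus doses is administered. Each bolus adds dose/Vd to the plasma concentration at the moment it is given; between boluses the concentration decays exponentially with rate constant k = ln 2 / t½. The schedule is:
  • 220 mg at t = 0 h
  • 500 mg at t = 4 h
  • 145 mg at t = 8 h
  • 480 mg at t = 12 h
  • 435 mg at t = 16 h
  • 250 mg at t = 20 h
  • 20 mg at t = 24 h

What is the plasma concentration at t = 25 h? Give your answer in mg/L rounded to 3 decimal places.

k = ln 2 / 2 = 0.34657 per h
Dose 1 (220 mg at t=0 h): 220·exp(−0.34657·25) = 0.038 mg/L
Dose 2 (500 mg at t=4 h): 500·exp(−0.34657·21) = 0.345 mg/L
Dose 3 (145 mg at t=8 h): 145·exp(−0.34657·17) = 0.401 mg/L
Dose 4 (480 mg at t=12 h): 480·exp(−0.34657·13) = 5.303 mg/L
Dose 5 (435 mg at t=16 h): 435·exp(−0.34657·9) = 19.224 mg/L
Dose 6 (250 mg at t=20 h): 250·exp(−0.34657·5) = 44.194 mg/L
Dose 7 (20 mg at t=24 h): 20·exp(−0.34657·1) = 14.142 mg/L
C(25) = 0.038 + 0.345 + 0.401 + 5.303 + 19.224 + 44.194 + 14.142 = 83.648 mg/L

83.648 mg/L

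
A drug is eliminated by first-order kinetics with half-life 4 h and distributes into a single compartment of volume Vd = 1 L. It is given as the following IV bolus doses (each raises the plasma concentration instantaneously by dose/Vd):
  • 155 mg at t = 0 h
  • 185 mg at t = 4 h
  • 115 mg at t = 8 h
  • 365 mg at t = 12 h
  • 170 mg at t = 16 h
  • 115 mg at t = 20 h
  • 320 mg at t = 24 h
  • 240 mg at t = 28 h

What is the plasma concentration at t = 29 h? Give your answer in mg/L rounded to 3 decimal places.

k = ln 2 / 4 = 0.17329 per h
Dose 1 (155 mg at t=0 h): 155·exp(−0.17329·29) = 1.018 mg/L
Dose 2 (185 mg at t=4 h): 185·exp(−0.17329·25) = 2.431 mg/L
Dose 3 (115 mg at t=8 h): 115·exp(−0.17329·21) = 3.022 mg/L
Dose 4 (365 mg at t=12 h): 365·exp(−0.17329·17) = 19.183 mg/L
Dose 5 (170 mg at t=16 h): 170·exp(−0.17329·13) = 17.869 mg/L
Dose 6 (115 mg at t=20 h): 115·exp(−0.17329·9) = 24.176 mg/L
Dose 7 (320 mg at t=24 h): 320·exp(−0.17329·5) = 134.543 mg/L
Dose 8 (240 mg at t=28 h): 240·exp(−0.17329·1) = 201.815 mg/L
C(29) = 1.018 + 2.431 + 3.022 + 19.183 + 17.869 + 24.176 + 134.543 + 201.815 = 404.057 mg/L

404.057 mg/L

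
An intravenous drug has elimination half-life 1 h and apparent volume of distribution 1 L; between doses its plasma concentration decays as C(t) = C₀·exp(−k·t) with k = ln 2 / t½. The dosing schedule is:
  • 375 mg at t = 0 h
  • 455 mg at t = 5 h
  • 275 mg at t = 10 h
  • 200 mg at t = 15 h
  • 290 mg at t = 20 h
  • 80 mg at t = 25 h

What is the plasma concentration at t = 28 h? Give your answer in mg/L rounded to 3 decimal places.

k = ln 2 / 1 = 0.69315 per h
Dose 1 (375 mg at t=0 h): 375·exp(−0.69315·28) = 0.000 mg/L
Dose 2 (455 mg at t=5 h): 455·exp(−0.69315·23) = 0.000 mg/L
Dose 3 (275 mg at t=10 h): 275·exp(−0.69315·18) = 0.001 mg/L
Dose 4 (200 mg at t=15 h): 200·exp(−0.69315·13) = 0.024 mg/L
Dose 5 (290 mg at t=20 h): 290·exp(−0.69315·8) = 1.133 mg/L
Dose 6 (80 mg at t=25 h): 80·exp(−0.69315·3) = 10.000 mg/L
C(28) = 0.000 + 0.000 + 0.001 + 0.024 + 1.133 + 10.000 = 11.158 mg/L

11.158 mg/L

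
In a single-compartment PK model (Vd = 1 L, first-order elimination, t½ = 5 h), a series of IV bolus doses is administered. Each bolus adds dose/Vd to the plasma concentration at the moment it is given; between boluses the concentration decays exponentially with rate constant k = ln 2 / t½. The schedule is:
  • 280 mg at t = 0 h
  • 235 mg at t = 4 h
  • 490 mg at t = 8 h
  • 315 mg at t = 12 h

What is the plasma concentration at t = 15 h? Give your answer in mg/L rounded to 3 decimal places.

k = ln 2 / 5 = 0.13863 per h
Dose 1 (280 mg at t=0 h): 280·exp(−0.13863·15) = 35.000 mg/L
Dose 2 (235 mg at t=4 h): 235·exp(−0.13863·11) = 51.145 mg/L
Dose 3 (490 mg at t=8 h): 490·exp(−0.13863·7) = 185.675 mg/L
Dose 4 (315 mg at t=12 h): 315·exp(−0.13863·3) = 207.822 mg/L
C(15) = 35.000 + 51.145 + 185.675 + 207.822 = 479.643 mg/L

479.643 mg/L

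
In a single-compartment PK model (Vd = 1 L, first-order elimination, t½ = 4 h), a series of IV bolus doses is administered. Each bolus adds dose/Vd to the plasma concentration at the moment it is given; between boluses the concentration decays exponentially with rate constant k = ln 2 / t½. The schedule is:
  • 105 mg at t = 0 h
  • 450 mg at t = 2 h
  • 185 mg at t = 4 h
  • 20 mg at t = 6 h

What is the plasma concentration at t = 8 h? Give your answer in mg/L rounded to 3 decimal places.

k = ln 2 / 4 = 0.17329 per h
Dose 1 (105 mg at t=0 h): 105·exp(−0.17329·8) = 26.250 mg/L
Dose 2 (450 mg at t=2 h): 450·exp(−0.17329·6) = 159.099 mg/L
Dose 3 (185 mg at t=4 h): 185·exp(−0.17329·4) = 92.500 mg/L
Dose 4 (20 mg at t=6 h): 20·exp(−0.17329·2) = 14.142 mg/L
C(8) = 26.250 + 159.099 + 92.500 + 14.142 = 291.991 mg/L

291.991 mg/L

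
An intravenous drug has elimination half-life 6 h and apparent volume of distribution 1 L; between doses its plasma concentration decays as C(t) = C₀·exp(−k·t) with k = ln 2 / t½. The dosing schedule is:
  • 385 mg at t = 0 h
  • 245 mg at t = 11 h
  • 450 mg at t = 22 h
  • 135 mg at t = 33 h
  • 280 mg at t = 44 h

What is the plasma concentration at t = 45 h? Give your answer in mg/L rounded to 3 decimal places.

k = ln 2 / 6 = 0.11552 per h
Dose 1 (385 mg at t=0 h): 385·exp(−0.11552·45) = 2.127 mg/L
Dose 2 (245 mg at t=11 h): 245·exp(−0.11552·34) = 4.823 mg/L
Dose 3 (450 mg at t=22 h): 450·exp(−0.11552·23) = 31.569 mg/L
Dose 4 (135 mg at t=33 h): 135·exp(−0.11552·12) = 33.750 mg/L
Dose 5 (280 mg at t=44 h): 280·exp(−0.11552·1) = 249.452 mg/L
C(45) = 2.127 + 4.823 + 31.569 + 33.750 + 249.452 = 321.721 mg/L

321.721 mg/L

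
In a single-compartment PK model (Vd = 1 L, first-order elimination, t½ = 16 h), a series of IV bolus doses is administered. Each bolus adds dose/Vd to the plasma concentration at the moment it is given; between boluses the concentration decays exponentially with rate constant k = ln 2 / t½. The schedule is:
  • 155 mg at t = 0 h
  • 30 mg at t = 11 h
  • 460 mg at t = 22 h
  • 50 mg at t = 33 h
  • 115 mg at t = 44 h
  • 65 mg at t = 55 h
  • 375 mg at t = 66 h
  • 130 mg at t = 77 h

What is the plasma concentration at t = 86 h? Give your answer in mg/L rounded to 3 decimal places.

319.988 mg/L

k = ln 2 / 16 = 0.04332 per h
Dose 1 (155 mg at t=0 h): 155·exp(−0.04332·86) = 3.735 mg/L
Dose 2 (30 mg at t=11 h): 30·exp(−0.04332·75) = 1.164 mg/L
Dose 3 (460 mg at t=22 h): 460·exp(−0.04332·64) = 28.750 mg/L
Dose 4 (50 mg at t=33 h): 50·exp(−0.04332·53) = 5.033 mg/L
Dose 5 (115 mg at t=44 h): 115·exp(−0.04332·42) = 18.642 mg/L
Dose 6 (65 mg at t=55 h): 65·exp(−0.04332·31) = 16.969 mg/L
Dose 7 (375 mg at t=66 h): 375·exp(−0.04332·20) = 157.668 mg/L
Dose 8 (130 mg at t=77 h): 130·exp(−0.04332·9) = 88.027 mg/L
C(86) = 3.735 + 1.164 + 28.750 + 5.033 + 18.642 + 16.969 + 157.668 + 88.027 = 319.988 mg/L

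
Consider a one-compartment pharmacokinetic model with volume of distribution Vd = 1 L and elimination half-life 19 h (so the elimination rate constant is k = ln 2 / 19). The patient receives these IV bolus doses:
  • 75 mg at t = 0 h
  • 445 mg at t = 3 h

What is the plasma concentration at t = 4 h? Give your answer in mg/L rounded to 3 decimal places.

493.875 mg/L

k = ln 2 / 19 = 0.03648 per h
Dose 1 (75 mg at t=0 h): 75·exp(−0.03648·4) = 64.817 mg/L
Dose 2 (445 mg at t=3 h): 445·exp(−0.03648·1) = 429.058 mg/L
C(4) = 64.817 + 429.058 = 493.875 mg/L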